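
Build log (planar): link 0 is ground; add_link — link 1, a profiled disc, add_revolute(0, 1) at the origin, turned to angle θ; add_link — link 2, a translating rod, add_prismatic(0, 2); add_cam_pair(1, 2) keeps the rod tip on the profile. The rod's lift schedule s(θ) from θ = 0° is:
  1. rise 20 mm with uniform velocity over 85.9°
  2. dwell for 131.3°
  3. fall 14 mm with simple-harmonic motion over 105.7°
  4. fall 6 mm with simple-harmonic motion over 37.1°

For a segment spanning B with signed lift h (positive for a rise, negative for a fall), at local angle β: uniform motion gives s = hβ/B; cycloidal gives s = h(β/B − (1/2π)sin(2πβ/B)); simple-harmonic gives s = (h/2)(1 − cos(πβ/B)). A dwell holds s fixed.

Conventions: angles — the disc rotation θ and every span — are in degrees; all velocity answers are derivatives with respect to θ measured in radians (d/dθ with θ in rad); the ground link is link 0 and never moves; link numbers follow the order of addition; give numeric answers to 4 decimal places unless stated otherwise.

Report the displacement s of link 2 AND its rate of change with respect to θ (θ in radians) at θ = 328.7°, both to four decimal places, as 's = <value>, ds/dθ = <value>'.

seg 1 [0°–85.9°] uniform, h=20: full span → s += 20 → s = 20.0000
seg 2 [85.9°–217.2°] dwell: s stays 20.0000
seg 3 [217.2°–322.9°] simple-harmonic, h=-14: full span → s += -14 → s = 6.0000
seg 4 [322.9°–360°] simple-harmonic, h=-6: θ=328.7° here. β=5.8, B=37.1. -6/2·(1 − cos(π·0.1563)) = -0.3546 → s = 5.6454
velocity in seg [322.9°–360°] (simple-harmonic), θ in radians: β = 5.8° = 0.1012 rad, B = 37.1° = 0.6475 rad; ds/dθ = (πh/(2B)) sin(πβ/B) = (π·(-6)/(2·0.6475)) sin(π·0.1563) = -6.864697 mm/rad

s = 5.6454, ds/dθ = -6.8647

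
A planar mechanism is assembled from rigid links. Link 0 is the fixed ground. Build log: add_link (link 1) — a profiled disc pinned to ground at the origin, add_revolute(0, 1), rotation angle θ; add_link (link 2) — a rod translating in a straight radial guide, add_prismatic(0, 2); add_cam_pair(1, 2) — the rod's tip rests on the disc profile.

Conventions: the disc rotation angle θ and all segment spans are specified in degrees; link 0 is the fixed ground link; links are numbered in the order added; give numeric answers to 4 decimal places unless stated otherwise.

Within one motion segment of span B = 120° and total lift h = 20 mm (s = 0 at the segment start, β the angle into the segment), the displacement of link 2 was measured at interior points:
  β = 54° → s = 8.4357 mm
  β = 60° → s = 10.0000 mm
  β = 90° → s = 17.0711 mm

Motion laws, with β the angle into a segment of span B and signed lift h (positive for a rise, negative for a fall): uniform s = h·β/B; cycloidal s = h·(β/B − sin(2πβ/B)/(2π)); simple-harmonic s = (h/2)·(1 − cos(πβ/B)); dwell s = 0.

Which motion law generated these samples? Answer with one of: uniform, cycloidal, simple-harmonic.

candidates at β/B = r: uniform s = h·r (linear in β); cycloidal s = h·(r − sin(2πr)/(2π)); simple-harmonic s = (h/2)(1 − cos(πr))
β=54°: printed 8.4357 | uniform 9.0000, cycloidal 8.0164, simple-harmonic 8.4357
β=60°: printed 10.0000 | uniform 10.0000, cycloidal 10.0000, simple-harmonic 10.0000
β=90°: printed 17.0711 | uniform 15.0000, cycloidal 18.1831, simple-harmonic 17.0711
only one law matches every sample → simple-harmonic

simple-harmonic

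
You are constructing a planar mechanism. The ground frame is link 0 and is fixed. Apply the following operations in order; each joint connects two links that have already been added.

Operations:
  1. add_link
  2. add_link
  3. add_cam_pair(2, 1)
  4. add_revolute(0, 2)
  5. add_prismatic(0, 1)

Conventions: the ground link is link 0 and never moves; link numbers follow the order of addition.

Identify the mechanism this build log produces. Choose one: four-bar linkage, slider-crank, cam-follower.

links: 3 (incl. ground); joints: 1 revolute, 1 prismatic, 1 higher (cam) pair, forming one closed loop
3 links, revolute + prismatic + higher pair in one loop → cam-follower

cam-follower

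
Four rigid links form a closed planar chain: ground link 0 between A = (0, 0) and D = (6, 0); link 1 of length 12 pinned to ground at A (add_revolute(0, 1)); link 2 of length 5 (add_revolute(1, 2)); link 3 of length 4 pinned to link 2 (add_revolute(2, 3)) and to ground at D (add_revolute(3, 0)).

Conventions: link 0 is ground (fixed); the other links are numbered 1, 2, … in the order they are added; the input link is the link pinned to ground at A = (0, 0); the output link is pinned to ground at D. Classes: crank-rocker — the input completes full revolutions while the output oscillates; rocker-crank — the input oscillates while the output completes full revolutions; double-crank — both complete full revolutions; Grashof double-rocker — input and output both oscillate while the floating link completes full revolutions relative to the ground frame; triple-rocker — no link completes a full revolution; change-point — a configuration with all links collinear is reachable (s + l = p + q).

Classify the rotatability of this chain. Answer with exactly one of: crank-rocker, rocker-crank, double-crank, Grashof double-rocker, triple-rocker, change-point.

lengths: ground=6, input=12, coupler=5, output=4
sorted: s=4 (shortest), l=12 (longest), p+q=11
s + l = 16 vs p + q = 11
s + l > p + q → non-Grashof → no link fully rotates → triple-rocker

triple-rocker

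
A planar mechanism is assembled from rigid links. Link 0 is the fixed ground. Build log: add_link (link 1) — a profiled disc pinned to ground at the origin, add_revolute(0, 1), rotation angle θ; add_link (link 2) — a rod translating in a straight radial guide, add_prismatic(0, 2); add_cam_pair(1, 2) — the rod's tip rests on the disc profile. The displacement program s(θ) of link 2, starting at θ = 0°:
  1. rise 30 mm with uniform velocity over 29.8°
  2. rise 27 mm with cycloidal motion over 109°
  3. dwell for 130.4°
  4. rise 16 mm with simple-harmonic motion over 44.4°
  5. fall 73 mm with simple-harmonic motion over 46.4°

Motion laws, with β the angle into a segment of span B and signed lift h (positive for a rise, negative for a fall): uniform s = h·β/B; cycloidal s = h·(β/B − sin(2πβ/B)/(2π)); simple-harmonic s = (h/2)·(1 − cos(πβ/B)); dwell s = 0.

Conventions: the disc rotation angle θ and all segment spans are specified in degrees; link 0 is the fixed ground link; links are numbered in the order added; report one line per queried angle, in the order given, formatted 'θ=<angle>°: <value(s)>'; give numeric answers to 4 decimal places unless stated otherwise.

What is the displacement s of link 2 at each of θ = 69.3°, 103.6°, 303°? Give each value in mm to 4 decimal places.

seg 1 [0°–29.8°] uniform, h=30: full span → s += 30 → s = 30.0000
seg 2 [29.8°–138.8°] cycloidal, h=27: θ=69.3° here. β=39.5, B=109. 27·(0.3624 − sin(2π·0.3624)/(2π)) = 6.5148 → s = 36.5148
seg 2 [29.8°–138.8°] cycloidal, h=27: θ=103.6° here. β=73.8, B=109. 27·(0.6771 − sin(2π·0.6771)/(2π)) = 22.1345 → s = 52.1345
seg 2 [29.8°–138.8°] cycloidal, h=27: full span → s += 27 → s = 57.0000
seg 3 [138.8°–269.2°] dwell: s stays 57.0000
seg 4 [269.2°–313.6°] simple-harmonic, h=16: θ=303° here. β=33.8, B=44.4. 16/2·(1 − cos(π·0.7613)) = 13.8534 → s = 70.8534

θ=69.3°: 36.5148
θ=103.6°: 52.1345
θ=303°: 70.8534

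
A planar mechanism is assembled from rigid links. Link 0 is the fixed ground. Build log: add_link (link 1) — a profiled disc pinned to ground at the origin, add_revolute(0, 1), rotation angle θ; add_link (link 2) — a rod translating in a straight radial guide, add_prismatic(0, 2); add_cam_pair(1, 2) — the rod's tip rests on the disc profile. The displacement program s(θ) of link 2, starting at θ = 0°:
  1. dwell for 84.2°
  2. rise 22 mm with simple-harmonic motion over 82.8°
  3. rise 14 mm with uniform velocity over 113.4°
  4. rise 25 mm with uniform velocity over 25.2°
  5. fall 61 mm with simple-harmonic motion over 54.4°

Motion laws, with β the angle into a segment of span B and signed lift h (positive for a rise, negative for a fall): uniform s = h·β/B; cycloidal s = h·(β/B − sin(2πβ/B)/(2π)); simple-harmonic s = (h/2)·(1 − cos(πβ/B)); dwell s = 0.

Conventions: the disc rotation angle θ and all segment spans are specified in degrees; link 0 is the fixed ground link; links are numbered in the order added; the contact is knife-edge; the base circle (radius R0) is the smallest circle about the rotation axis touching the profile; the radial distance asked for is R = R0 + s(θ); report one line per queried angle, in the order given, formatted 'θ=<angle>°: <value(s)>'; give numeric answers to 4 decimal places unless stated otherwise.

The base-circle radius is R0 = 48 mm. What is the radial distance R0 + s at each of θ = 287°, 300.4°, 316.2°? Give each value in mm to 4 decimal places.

seg 1 [0°–84.2°] dwell: s stays 0.0000
seg 2 [84.2°–167°] simple-harmonic, h=22: full span → s += 22 → s = 22.0000
seg 3 [167°–280.4°] uniform, h=14: full span → s += 14 → s = 36.0000
seg 4 [280.4°–305.6°] uniform, h=25: θ=287° here. β=6.6, B=25.2. 25·6.6/25.2 = 6.5476 → s = 42.5476
seg 4 [280.4°–305.6°] uniform, h=25: θ=300.4° here. β=20, B=25.2. 25·20/25.2 = 19.8413 → s = 55.8413
seg 4 [280.4°–305.6°] uniform, h=25: full span → s += 25 → s = 61.0000
seg 5 [305.6°–360°] simple-harmonic, h=-61: θ=316.2° here. β=10.6, B=54.4. -61/2·(1 − cos(π·0.1949)) = -5.5383 → s = 55.4617
θ=287°: R = R0 + s = 48 + 42.5476 = 90.5476
θ=300.4°: R = R0 + s = 48 + 55.8413 = 103.8413
θ=316.2°: R = R0 + s = 48 + 55.4617 = 103.4617

θ=287°: 90.5476
θ=300.4°: 103.8413
θ=316.2°: 103.4617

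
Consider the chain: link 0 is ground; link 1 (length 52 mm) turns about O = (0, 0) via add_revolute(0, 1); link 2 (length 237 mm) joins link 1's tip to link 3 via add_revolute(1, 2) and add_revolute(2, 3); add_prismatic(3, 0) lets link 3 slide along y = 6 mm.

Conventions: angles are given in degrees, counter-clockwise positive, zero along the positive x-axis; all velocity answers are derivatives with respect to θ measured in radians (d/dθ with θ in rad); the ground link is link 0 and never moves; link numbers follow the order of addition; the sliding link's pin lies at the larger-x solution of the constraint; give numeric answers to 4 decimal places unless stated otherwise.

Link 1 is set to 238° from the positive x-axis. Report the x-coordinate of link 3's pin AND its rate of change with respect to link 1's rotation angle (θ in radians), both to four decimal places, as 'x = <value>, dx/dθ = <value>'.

geometry: r = 52 mm, L = 237 mm, e = 6 mm
crank pin P = (r cos θ, r sin θ) = (-27.555802, -44.098501)
h = r sin θ − e = -44.098501 − 6 = -50.098501
x = r cos θ + √(L² − h²) = -27.555802 + 231.644426 = 204.088624
dx/dθ = −r sin θ − h·r cos θ/√(L² − h²) (θ in radians; h = -50.098501) = 38.138917

x = 204.0886, dx/dθ = 38.1389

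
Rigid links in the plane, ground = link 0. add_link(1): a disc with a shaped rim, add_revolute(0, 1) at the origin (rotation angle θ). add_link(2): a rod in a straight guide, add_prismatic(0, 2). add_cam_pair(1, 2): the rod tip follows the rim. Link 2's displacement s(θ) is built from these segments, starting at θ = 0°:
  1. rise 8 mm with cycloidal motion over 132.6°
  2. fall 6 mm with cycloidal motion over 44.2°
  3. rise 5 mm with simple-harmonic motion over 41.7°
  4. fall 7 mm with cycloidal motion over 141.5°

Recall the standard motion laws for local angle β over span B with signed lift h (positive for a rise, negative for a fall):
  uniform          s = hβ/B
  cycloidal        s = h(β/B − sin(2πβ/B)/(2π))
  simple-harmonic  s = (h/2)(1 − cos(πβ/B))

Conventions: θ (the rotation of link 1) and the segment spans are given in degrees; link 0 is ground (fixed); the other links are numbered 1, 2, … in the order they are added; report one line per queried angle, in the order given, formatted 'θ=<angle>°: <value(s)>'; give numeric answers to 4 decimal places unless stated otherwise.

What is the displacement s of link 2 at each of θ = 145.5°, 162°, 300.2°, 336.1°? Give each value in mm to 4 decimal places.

segment 1 (0° to 132.6°, cycloidal, h = 8) is passed completely: s = 0.0000 + (8) = 8.0000
θ = 145.5° falls in segment 2 (132.6° to 176.8°, cycloidal, h = -6): β = 145.5 − 132.6 = 12.9°, B = 44.2°; Δs = -6·(0.2919 − sin(2π·0.2919)/(2π)) = -0.8290; s = 8.0000 − 0.8290 = 7.1710
θ = 162° falls in segment 2 (132.6° to 176.8°, cycloidal, h = -6): β = 162 − 132.6 = 29.4°, B = 44.2°; Δs = -6·(0.6652 − sin(2π·0.6652)/(2π)) = -4.8134; s = 8.0000 − 4.8134 = 3.1866
segment 2 (132.6° to 176.8°, cycloidal, h = -6) is passed completely: s = 8.0000 + (-6) = 2.0000
segment 3 (176.8° to 218.5°, simple-harmonic, h = 5) is passed completely: s = 2.0000 + (5) = 7.0000
θ = 300.2° falls in segment 4 (218.5° to 360°, cycloidal, h = -7): β = 300.2 − 218.5 = 81.7°, B = 141.5°; Δs = -7·(0.5774 − sin(2π·0.5774)/(2π)) = -4.5623; s = 7.0000 − 4.5623 = 2.4377
θ = 336.1° falls in segment 4 (218.5° to 360°, cycloidal, h = -7): β = 336.1 − 218.5 = 117.6°, B = 141.5°; Δs = -7·(0.8311 − sin(2π·0.8311)/(2π)) = -6.7902; s = 7.0000 − 6.7902 = 0.2098

θ=145.5°: 7.1710
θ=162°: 3.1866
θ=300.2°: 2.4377
θ=336.1°: 0.2098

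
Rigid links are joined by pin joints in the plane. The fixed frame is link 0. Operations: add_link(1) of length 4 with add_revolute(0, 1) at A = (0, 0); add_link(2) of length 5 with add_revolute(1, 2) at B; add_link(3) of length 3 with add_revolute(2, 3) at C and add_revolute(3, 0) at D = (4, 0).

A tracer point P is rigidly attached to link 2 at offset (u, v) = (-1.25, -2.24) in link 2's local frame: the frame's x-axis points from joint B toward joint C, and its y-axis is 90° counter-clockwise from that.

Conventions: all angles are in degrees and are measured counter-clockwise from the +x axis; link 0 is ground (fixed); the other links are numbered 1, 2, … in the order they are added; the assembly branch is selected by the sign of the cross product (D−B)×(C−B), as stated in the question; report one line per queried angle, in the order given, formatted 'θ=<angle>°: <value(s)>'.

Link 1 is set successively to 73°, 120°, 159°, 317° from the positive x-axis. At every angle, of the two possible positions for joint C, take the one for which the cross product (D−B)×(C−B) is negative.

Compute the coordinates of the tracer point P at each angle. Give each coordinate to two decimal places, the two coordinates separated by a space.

A=(0,0), D=(4.00,0)
θ=73°: B = A + 4.00·(cos73°, sin73°) = (1.1695, 3.8252)
θ=73°: |BD| = 4.7586
θ=73°: circle(B,5.00) ∩ circle(D,3.00): a=4.0605, h=2.9176
θ=73°:   candidates: C₊=(5.9301,2.2967) cross=13.884; C₋=(1.2394,-1.1743) cross=-13.884
θ=73°:   branch - wants cross < 0 → take C=(1.2394,-1.1743) (cross=-13.884)
θ=73°: ex = (C−B)/|BC| = (0.0140,-0.9999); ey = (0.9999,0.0140)
θ=73°: P = B + -1.25·ex + -2.24·ey = (-1.0878,5.0438)
θ=120°: B = A + 4.00·(cos120°, sin120°) = (-2.0000, 3.4641)
θ=120°: |BD| = 6.9282
θ=120°: circle(B,5.00) ∩ circle(D,3.00): a=4.6188, h=1.9149
θ=120°:   candidates: C₊=(2.9574,2.8130) cross=13.266; C₋=(1.0426,-0.5036) cross=-13.266
θ=120°:   branch - wants cross < 0 → take C=(1.0426,-0.5036) (cross=-13.266)
θ=120°: ex = (C−B)/|BC| = (0.6085,-0.7935); ey = (0.7935,0.6085)
θ=120°: P = B + -1.25·ex + -2.24·ey = (-4.5382,3.0930)
θ=159°: B = A + 4.00·(cos159°, sin159°) = (-3.7343, 1.4335)
θ=159°: |BD| = 7.8660
θ=159°: circle(B,5.00) ∩ circle(D,3.00): a=4.9500, h=0.7050
θ=159°:   candidates: C₊=(1.2613,1.2246) cross=5.545; C₋=(1.0044,-0.1618) cross=-5.545
θ=159°:   branch - wants cross < 0 → take C=(1.0044,-0.1618) (cross=-5.545)
θ=159°: ex = (C−B)/|BC| = (0.9477,-0.3191); ey = (0.3191,0.9477)
θ=159°: P = B + -1.25·ex + -2.24·ey = (-5.6337,-0.2906)
θ=317°: B = A + 4.00·(cos317°, sin317°) = (2.9254, -2.7280)
θ=317°: |BD| = 2.9320
θ=317°: circle(B,5.00) ∩ circle(D,3.00): a=4.1945, h=2.7214
θ=317°:   candidates: C₊=(1.9307,2.1721) cross=7.979; C₋=(6.9948,0.1772) cross=-7.979
θ=317°:   branch - wants cross < 0 → take C=(6.9948,0.1772) (cross=-7.979)
θ=317°: ex = (C−B)/|BC| = (0.8139,0.5810); ey = (-0.5810,0.8139)
θ=317°: P = B + -1.25·ex + -2.24·ey = (3.2096,-5.2774)

θ=73°: -1.09 5.04
θ=120°: -4.54 3.09
θ=159°: -5.63 -0.29
θ=317°: 3.21 -5.28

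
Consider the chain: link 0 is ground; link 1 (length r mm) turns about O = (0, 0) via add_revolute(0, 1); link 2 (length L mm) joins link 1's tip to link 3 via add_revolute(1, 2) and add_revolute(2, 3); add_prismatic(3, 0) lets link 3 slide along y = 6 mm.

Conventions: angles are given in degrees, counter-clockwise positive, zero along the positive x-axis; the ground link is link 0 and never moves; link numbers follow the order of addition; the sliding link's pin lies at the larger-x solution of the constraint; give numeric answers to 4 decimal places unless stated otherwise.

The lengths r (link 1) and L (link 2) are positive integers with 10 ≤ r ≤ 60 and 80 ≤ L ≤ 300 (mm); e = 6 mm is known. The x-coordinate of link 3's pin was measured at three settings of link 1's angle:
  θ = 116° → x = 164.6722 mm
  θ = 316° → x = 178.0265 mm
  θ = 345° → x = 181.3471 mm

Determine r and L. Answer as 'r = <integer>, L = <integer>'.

constraint per measurement: (x − r cos θ)² + (r sin θ − e)² = L²
subtracting the θ₁ and θ₂ equations cancels the r² and L² terms:
r = (x₁² − x₂²) / (2[(x₁cos θ₁ + e sin θ₁) − (x₂cos θ₂ + e sin θ₂)]) = 11.9999 → r = 12
L² = (x₁ − r cos θ₁)² + (r sin θ₁ − e)² = 28900.0081 → L = 170.0000 → L = 170
check at θ₃=345°: x = 181.3471 (printed 181.3471) ✓

r = 12, L = 170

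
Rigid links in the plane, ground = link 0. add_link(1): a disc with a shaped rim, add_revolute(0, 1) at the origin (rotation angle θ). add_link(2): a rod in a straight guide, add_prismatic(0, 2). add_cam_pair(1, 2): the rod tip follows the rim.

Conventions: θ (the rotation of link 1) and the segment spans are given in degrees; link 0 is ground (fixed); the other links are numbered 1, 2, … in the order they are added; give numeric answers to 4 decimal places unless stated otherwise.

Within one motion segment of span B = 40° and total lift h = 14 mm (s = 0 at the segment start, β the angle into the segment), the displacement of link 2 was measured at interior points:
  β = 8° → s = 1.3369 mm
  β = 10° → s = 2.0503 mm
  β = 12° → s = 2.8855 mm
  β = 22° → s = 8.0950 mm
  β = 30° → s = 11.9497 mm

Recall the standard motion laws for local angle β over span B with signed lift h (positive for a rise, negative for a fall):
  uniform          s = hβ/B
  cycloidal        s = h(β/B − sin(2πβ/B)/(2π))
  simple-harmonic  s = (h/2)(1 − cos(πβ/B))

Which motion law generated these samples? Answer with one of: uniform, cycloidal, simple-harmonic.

candidates at β/B = r: uniform s = h·r (linear in β); cycloidal s = h·(r − sin(2πr)/(2π)); simple-harmonic s = (h/2)(1 − cos(πr))
β=8°: printed 1.3369 | uniform 2.8000, cycloidal 0.6809, simple-harmonic 1.3369
β=10°: printed 2.0503 | uniform 3.5000, cycloidal 1.2718, simple-harmonic 2.0503
β=12°: printed 2.8855 | uniform 4.2000, cycloidal 2.0809, simple-harmonic 2.8855
β=22°: printed 8.0950 | uniform 7.7000, cycloidal 8.3885, simple-harmonic 8.0950
β=30°: printed 11.9497 | uniform 10.5000, cycloidal 12.7282, simple-harmonic 11.9497
only one law matches every sample → simple-harmonic

simple-harmonic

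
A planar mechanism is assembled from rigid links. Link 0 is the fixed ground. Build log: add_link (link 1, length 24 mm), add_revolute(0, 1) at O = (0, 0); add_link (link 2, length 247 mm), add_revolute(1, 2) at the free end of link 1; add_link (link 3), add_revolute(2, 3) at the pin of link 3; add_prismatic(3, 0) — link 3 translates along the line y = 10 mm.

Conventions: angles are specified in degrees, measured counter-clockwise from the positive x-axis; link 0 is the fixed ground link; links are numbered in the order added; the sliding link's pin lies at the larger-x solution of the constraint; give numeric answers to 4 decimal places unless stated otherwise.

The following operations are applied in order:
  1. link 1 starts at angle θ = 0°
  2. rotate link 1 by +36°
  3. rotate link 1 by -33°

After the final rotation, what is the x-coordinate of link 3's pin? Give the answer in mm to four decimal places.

geometry: r = 24 mm, L = 247 mm, e = 10 mm; θ starts at 0°
rotate link 1 by +36°: θ ← 0° +36° = 36°
rotate link 1 by -33°: θ ← 36° -33° = 3°
crank pin P = (r cos θ, r sin θ) = (23.967109, 1.256063)
h = r sin θ − e = 1.256063 − 10 = -8.743937
x = r cos θ + √(L² − h²) = 23.967109 + 246.845181 = 270.812290

270.8123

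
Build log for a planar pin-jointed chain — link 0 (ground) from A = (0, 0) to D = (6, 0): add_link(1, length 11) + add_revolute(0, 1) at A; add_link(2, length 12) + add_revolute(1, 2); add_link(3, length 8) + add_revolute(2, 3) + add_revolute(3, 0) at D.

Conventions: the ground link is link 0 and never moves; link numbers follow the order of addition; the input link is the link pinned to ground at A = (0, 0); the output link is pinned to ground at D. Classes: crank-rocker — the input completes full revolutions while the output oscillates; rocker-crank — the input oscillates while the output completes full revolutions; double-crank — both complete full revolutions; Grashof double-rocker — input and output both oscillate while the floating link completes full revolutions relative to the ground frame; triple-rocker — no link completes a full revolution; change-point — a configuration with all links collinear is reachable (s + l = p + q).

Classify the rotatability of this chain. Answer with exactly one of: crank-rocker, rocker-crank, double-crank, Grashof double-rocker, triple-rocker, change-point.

lengths: ground=6, input=11, coupler=12, output=8
sorted: s=6 (shortest), l=12 (longest), p+q=19
s + l = 18 vs p + q = 19
s + l < p + q (Grashof) with shortest = ground link → double-crank

double-crank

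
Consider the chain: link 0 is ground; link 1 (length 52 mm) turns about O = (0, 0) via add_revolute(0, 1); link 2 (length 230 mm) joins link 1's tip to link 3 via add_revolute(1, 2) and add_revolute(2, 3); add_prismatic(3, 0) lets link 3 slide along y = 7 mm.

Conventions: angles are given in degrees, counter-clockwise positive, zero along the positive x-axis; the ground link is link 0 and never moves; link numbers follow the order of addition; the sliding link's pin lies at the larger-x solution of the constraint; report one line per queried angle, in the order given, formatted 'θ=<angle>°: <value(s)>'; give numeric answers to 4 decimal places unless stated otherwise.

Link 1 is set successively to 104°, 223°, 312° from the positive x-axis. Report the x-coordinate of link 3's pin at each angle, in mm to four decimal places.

geometry: r = 52 mm, L = 230 mm, e = 7 mm
θ=104°: crank pin P = (r cos θ, r sin θ) = (-12.579939, 50.455378)
θ=104°: h = r sin θ − e = 50.455378 − 7 = 43.455378
θ=104°: x = r cos θ + √(L² − h²) = -12.579939 + 225.857544 = 213.277605
θ=223°: crank pin P = (r cos θ, r sin θ) = (-38.030392, -35.463915)
θ=223°: h = r sin θ − e = -35.463915 − 7 = -42.463915
θ=223°: x = r cos θ + √(L² − h²) = -38.030392 + 226.046048 = 188.015656
θ=312°: crank pin P = (r cos θ, r sin θ) = (34.794792, -38.643531)
θ=312°: h = r sin θ − e = -38.643531 − 7 = -45.643531
θ=312°: x = r cos θ + √(L² − h²) = 34.794792 + 225.425527 = 260.220318

θ=104°: 213.2776
θ=223°: 188.0157
θ=312°: 260.2203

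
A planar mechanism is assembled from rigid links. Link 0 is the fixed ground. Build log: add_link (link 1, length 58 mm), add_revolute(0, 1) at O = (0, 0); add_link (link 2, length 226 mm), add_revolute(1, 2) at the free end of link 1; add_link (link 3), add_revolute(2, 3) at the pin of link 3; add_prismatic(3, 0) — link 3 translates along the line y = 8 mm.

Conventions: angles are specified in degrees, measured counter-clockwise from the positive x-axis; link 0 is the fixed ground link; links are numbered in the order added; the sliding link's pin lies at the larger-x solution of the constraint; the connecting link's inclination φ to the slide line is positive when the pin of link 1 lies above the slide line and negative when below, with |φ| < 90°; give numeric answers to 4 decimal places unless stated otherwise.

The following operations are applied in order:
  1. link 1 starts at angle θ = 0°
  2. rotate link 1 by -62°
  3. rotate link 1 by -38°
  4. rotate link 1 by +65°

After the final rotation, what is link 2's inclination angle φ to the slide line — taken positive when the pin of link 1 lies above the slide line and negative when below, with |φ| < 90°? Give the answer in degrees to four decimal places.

geometry: r = 58 mm, L = 226 mm, e = 8 mm; θ starts at 0°
rotate link 1 by -62°: θ ← 0° -62° = -62°
rotate link 1 by -38°: θ ← -62° -38° = -100°
rotate link 1 by +65°: θ ← -100° +65° = -35°
h = r sin θ − e = -33.267433 − 8 = -41.267433
sin φ = h / L = -41.267433 / 226 = -0.18259926
φ = arcsin(-0.18259926) = -10.521196°

-10.5212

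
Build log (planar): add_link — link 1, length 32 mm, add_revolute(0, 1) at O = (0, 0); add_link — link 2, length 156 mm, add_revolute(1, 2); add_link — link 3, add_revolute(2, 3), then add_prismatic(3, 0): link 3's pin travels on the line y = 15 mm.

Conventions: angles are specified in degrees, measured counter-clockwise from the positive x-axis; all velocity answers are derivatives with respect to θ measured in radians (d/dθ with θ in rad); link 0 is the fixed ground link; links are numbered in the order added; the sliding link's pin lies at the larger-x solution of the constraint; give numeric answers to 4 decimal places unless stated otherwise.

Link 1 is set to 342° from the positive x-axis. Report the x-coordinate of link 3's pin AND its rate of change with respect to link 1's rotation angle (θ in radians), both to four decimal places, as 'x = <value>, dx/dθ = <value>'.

geometry: r = 32 mm, L = 156 mm, e = 15 mm
crank pin P = (r cos θ, r sin θ) = (30.433809, -9.888544)
h = r sin θ − e = -9.888544 − 15 = -24.888544
x = r cos θ + √(L² − h²) = 30.433809 + 154.001819 = 184.435628
dx/dθ = −r sin θ − h·r cos θ/√(L² − h²) (θ in radians; h = -24.888544) = 14.807013

x = 184.4356, dx/dθ = 14.8070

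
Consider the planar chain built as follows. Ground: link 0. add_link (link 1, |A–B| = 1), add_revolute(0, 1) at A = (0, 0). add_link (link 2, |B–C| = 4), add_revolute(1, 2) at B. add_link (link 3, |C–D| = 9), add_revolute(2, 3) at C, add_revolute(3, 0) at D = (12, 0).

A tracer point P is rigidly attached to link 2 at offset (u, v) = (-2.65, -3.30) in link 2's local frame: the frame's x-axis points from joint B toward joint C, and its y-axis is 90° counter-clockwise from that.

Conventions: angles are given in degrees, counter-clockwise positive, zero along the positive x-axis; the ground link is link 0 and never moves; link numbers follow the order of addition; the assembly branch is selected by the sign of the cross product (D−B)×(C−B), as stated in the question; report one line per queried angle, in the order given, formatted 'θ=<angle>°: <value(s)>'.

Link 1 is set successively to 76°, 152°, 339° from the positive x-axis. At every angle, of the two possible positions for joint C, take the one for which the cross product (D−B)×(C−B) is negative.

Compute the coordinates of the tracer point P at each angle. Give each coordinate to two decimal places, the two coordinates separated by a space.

A=(0,0), D=(12.00,0)
θ=76°: B = A + 1.00·(cos76°, sin76°) = (0.2419, 0.9703)
θ=76°: |BD| = 11.7980
θ=76°: circle(B,4.00) ∩ circle(D,9.00): a=3.1443, h=2.4725
θ=76°:   candidates: C₊=(3.5789,3.1758) cross=29.171; C₋=(3.1723,-1.7524) cross=-29.171
θ=76°:   branch - wants cross < 0 → take C=(3.1723,-1.7524) (cross=-29.171)
θ=76°: ex = (C−B)/|BC| = (0.7326,-0.6807); ey = (0.6807,0.7326)
θ=76°: P = B + -2.65·ex + -3.30·ey = (-3.9457,0.3566)
θ=152°: B = A + 1.00·(cos152°, sin152°) = (-0.8829, 0.4695)
θ=152°: |BD| = 12.8915
θ=152°: circle(B,4.00) ∩ circle(D,9.00): a=3.9247, h=0.7724
θ=152°:   candidates: C₊=(3.0673,1.0985) cross=9.958; C₋=(3.0110,-0.4454) cross=-9.958
θ=152°:   branch - wants cross < 0 → take C=(3.0110,-0.4454) (cross=-9.958)
θ=152°: ex = (C−B)/|BC| = (0.9735,-0.2287); ey = (0.2287,0.9735)
θ=152°: P = B + -2.65·ex + -3.30·ey = (-4.2175,-2.1370)
θ=339°: B = A + 1.00·(cos339°, sin339°) = (0.9336, -0.3584)
θ=339°: |BD| = 11.0722
θ=339°: circle(B,4.00) ∩ circle(D,9.00): a=2.6008, h=3.0390
θ=339°:   candidates: C₊=(3.4347,2.7632) cross=33.649; C₋=(3.6314,-3.3116) cross=-33.649
θ=339°:   branch - wants cross < 0 → take C=(3.6314,-3.3116) (cross=-33.649)
θ=339°: ex = (C−B)/|BC| = (0.6745,-0.7383); ey = (0.7383,0.6745)
θ=339°: P = B + -2.65·ex + -3.30·ey = (-3.2902,-0.6276)

θ=76°: -3.95 0.36
θ=152°: -4.22 -2.14
θ=339°: -3.29 -0.63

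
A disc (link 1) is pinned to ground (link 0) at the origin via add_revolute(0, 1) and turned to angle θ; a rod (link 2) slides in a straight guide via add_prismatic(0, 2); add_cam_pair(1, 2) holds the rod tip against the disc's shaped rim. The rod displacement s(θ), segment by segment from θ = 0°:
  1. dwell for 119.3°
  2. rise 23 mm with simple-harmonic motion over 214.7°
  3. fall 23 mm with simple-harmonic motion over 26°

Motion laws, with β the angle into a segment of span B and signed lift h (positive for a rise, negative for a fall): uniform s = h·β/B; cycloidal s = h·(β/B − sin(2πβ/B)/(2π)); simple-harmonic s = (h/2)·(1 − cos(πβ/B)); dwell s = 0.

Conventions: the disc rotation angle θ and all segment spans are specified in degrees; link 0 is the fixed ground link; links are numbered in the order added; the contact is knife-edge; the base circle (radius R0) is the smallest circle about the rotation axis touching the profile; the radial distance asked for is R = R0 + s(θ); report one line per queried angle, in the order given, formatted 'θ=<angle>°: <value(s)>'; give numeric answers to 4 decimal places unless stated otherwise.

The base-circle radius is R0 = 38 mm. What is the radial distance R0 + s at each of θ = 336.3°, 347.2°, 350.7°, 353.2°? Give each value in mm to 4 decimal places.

segment 1 (0° to 119.3°, dwell): s unchanged at 0.0000
segment 2 (119.3° to 334°, simple-harmonic, h = 23) is passed completely: s = 0.0000 + (23) = 23.0000
θ = 336.3° falls in segment 3 (334° to 360°, simple-harmonic, h = -23): β = 336.3 − 334 = 2.3°, B = 26°; Δs = -23/2·(1 − cos(π·0.0885)) = -0.4412; s = 23.0000 − 0.4412 = 22.5588
θ = 347.2° falls in segment 3 (334° to 360°, simple-harmonic, h = -23): β = 347.2 − 334 = 13.2°, B = 26°; Δs = -23/2·(1 − cos(π·0.5077)) = -11.7779; s = 23.0000 − 11.7779 = 11.2221
θ = 350.7° falls in segment 3 (334° to 360°, simple-harmonic, h = -23): β = 350.7 − 334 = 16.7°, B = 26°; Δs = -23/2·(1 − cos(π·0.6423)) = -16.4718; s = 23.0000 − 16.4718 = 6.5282
θ = 353.2° falls in segment 3 (334° to 360°, simple-harmonic, h = -23): β = 353.2 − 334 = 19.2°, B = 26°; Δs = -23/2·(1 − cos(π·0.7385)) = -19.3317; s = 23.0000 − 19.3317 = 3.6683
θ=336.3°: R = R0 + s = 38 + 22.5588 = 60.5588
θ=347.2°: R = R0 + s = 38 + 11.2221 = 49.2221
θ=350.7°: R = R0 + s = 38 + 6.5282 = 44.5282
θ=353.2°: R = R0 + s = 38 + 3.6683 = 41.6683

θ=336.3°: 60.5588
θ=347.2°: 49.2221
θ=350.7°: 44.5282
θ=353.2°: 41.6683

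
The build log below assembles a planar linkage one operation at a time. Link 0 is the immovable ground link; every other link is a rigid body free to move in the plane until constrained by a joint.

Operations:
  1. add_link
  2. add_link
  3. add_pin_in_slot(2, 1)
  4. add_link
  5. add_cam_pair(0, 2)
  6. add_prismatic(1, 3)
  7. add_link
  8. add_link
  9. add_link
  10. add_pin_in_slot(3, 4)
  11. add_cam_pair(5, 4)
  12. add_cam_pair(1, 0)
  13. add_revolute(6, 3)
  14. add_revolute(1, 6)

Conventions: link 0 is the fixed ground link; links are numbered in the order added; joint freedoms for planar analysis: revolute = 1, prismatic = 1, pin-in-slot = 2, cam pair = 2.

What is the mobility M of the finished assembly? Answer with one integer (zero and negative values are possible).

(L,J1,J2)=(1,0,0); link0 fixed
link1: (2,0,0)
link2: (3,0,0)
PS 2-1 [J2]: (3,0,1)
link3: (4,0,1)
C 0-2 [J2]: (4,0,2)
P 1-3 [J1]: (4,1,2)
link4: (5,1,2)
link5: (6,1,2)
link6: (7,1,2)
PS 3-4 [J2]: (7,1,3)
C 5-4 [J2]: (7,1,4)
C 1-0 [J2]: (7,1,5)
R 6-3 [J1]: (7,2,5)
R 1-6 [J1]: (7,3,5)
Grübler: 3·6 − 2·3 − 5 = 7

M = 7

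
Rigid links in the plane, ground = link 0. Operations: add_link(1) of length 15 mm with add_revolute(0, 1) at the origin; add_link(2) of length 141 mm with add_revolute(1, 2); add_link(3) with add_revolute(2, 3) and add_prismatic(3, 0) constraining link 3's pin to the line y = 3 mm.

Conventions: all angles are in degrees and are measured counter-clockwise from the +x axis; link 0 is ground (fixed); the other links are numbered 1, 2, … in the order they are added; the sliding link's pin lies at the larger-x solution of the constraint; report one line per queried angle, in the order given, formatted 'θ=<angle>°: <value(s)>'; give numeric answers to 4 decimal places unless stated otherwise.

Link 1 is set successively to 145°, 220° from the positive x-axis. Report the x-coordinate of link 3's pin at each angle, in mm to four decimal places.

geometry: r = 15 mm, L = 141 mm, e = 3 mm
θ=145°: crank pin P = (r cos θ, r sin θ) = (-12.287281, 8.603647)
θ=145°: h = r sin θ − e = 8.603647 − 3 = 5.603647
θ=145°: x = r cos θ + √(L² − h²) = -12.287281 + 140.888605 = 128.601325
θ=220°: crank pin P = (r cos θ, r sin θ) = (-11.490667, -9.641814)
θ=220°: h = r sin θ − e = -9.641814 − 3 = -12.641814
θ=220°: x = r cos θ + √(L² − h²) = -11.490667 + 140.432135 = 128.941468

θ=145°: 128.6013
θ=220°: 128.9415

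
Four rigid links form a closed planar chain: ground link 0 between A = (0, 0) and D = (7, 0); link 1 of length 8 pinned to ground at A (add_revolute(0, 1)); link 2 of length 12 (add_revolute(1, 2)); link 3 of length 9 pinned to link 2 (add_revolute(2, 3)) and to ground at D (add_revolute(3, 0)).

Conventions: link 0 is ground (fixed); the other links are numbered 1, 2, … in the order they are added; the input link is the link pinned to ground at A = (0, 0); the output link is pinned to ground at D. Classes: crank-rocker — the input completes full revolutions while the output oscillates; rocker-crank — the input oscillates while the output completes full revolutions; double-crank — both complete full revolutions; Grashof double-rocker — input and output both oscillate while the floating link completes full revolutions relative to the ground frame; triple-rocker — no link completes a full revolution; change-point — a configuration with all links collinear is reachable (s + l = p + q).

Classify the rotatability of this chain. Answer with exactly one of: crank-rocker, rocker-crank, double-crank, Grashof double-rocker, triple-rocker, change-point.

lengths: ground=7, input=8, coupler=12, output=9
sorted: s=7 (shortest), l=12 (longest), p+q=17
s + l = 19 vs p + q = 17
s + l > p + q → non-Grashof → no link fully rotates → triple-rocker

triple-rocker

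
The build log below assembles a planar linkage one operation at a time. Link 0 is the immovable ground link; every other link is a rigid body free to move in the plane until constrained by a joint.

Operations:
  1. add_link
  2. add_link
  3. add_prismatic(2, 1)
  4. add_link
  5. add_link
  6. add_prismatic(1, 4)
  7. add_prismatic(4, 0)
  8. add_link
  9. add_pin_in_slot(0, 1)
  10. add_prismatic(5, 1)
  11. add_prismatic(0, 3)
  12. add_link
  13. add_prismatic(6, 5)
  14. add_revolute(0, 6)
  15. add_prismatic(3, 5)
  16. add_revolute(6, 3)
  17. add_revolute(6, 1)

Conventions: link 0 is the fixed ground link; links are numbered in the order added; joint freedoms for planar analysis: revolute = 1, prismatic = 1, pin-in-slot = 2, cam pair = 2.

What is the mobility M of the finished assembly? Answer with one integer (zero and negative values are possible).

ground; <1,0,0>
#1 <2,0,0>
#2 <3,0,0>
P:2↔1 J1 <3,1,0>
#3 <4,1,0>
#4 <5,1,0>
P:1↔4 J1 <5,2,0>
P:4↔0 J1 <5,3,0>
#5 <6,3,0>
PS:0↔1 J2 <6,3,1>
P:5↔1 J1 <6,4,1>
P:0↔3 J1 <6,5,1>
#6 <7,5,1>
P:6↔5 J1 <7,6,1>
R:0↔6 J1 <7,7,1>
P:3↔5 J1 <7,8,1>
R:6↔3 J1 <7,9,1>
R:6↔1 J1 <7,10,1>
3×6 − 2×10 − 1×1 = -3

M = -3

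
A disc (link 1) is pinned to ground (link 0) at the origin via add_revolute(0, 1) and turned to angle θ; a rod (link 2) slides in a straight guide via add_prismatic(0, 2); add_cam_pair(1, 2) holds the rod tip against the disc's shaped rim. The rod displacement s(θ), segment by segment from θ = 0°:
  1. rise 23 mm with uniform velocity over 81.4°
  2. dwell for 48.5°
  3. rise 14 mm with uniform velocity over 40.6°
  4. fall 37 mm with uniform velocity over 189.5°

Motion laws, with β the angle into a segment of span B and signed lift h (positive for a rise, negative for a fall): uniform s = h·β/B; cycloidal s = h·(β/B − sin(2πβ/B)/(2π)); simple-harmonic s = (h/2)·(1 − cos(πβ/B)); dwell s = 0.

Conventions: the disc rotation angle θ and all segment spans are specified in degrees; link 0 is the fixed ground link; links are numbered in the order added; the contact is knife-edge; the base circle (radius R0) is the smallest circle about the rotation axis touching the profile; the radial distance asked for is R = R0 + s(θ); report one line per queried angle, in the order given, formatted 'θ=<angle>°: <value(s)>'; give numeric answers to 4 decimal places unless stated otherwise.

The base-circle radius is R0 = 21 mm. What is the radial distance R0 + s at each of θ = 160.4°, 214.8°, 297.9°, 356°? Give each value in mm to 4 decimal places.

segment 1 (0° to 81.4°, uniform, h = 23) is passed completely: s = 0.0000 + (23) = 23.0000
segment 2 (81.4° to 129.9°, dwell): s unchanged at 23.0000
θ = 160.4° falls in segment 3 (129.9° to 170.5°, uniform, h = 14): β = 160.4 − 129.9 = 30.5°, B = 40.6°; Δs = 14·30.5/40.6 = 10.5172; s = 23.0000 + 10.5172 = 33.5172
segment 3 (129.9° to 170.5°, uniform, h = 14) is passed completely: s = 23.0000 + (14) = 37.0000
θ = 214.8° falls in segment 4 (170.5° to 360°, uniform, h = -37): β = 214.8 − 170.5 = 44.3°, B = 189.5°; Δs = -37·44.3/189.5 = -8.6496; s = 37.0000 − 8.6496 = 28.3504
θ = 297.9° falls in segment 4 (170.5° to 360°, uniform, h = -37): β = 297.9 − 170.5 = 127.4°, B = 189.5°; Δs = -37·127.4/189.5 = -24.8749; s = 37.0000 − 24.8749 = 12.1251
θ = 356° falls in segment 4 (170.5° to 360°, uniform, h = -37): β = 356 − 170.5 = 185.5°, B = 189.5°; Δs = -37·185.5/189.5 = -36.2190; s = 37.0000 − 36.2190 = 0.7810
θ=160.4°: R = R0 + s = 21 + 33.5172 = 54.5172
θ=214.8°: R = R0 + s = 21 + 28.3504 = 49.3504
θ=297.9°: R = R0 + s = 21 + 12.1251 = 33.1251
θ=356°: R = R0 + s = 21 + 0.7810 = 21.7810

θ=160.4°: 54.5172
θ=214.8°: 49.3504
θ=297.9°: 33.1251
θ=356°: 21.7810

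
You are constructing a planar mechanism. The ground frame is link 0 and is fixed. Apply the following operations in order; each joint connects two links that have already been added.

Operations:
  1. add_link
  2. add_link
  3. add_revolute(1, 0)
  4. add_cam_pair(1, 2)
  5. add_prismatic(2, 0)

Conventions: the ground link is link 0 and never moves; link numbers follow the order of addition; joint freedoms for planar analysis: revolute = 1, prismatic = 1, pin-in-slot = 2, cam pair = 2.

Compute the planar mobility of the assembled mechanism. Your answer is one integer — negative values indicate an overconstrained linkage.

ground; <1,0,0>
#1 <2,0,0>
#2 <3,0,0>
R:1↔0 J1 <3,1,0>
C:1↔2 J2 <3,1,1>
P:2↔0 J1 <3,2,1>
3×2 − 2×2 − 1×1 = 1

M = 1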